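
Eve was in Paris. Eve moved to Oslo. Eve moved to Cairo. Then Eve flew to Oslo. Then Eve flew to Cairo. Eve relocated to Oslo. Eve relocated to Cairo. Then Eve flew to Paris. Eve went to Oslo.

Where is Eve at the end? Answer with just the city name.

Tracking Eve's location:
Start: Eve is in Paris.
After move 1: Paris -> Oslo. Eve is in Oslo.
After move 2: Oslo -> Cairo. Eve is in Cairo.
After move 3: Cairo -> Oslo. Eve is in Oslo.
After move 4: Oslo -> Cairo. Eve is in Cairo.
After move 5: Cairo -> Oslo. Eve is in Oslo.
After move 6: Oslo -> Cairo. Eve is in Cairo.
After move 7: Cairo -> Paris. Eve is in Paris.
After move 8: Paris -> Oslo. Eve is in Oslo.

Answer: Oslo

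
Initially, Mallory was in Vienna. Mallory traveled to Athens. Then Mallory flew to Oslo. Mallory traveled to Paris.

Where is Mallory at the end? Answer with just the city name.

Tracking Mallory's location:
Start: Mallory is in Vienna.
After move 1: Vienna -> Athens. Mallory is in Athens.
After move 2: Athens -> Oslo. Mallory is in Oslo.
After move 3: Oslo -> Paris. Mallory is in Paris.

Answer: Paris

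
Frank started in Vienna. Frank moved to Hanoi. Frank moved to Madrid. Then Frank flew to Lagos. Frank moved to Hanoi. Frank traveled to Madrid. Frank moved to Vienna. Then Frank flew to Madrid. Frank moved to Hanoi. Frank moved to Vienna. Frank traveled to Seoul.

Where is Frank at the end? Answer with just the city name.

Answer: Seoul

Derivation:
Tracking Frank's location:
Start: Frank is in Vienna.
After move 1: Vienna -> Hanoi. Frank is in Hanoi.
After move 2: Hanoi -> Madrid. Frank is in Madrid.
After move 3: Madrid -> Lagos. Frank is in Lagos.
After move 4: Lagos -> Hanoi. Frank is in Hanoi.
After move 5: Hanoi -> Madrid. Frank is in Madrid.
After move 6: Madrid -> Vienna. Frank is in Vienna.
After move 7: Vienna -> Madrid. Frank is in Madrid.
After move 8: Madrid -> Hanoi. Frank is in Hanoi.
After move 9: Hanoi -> Vienna. Frank is in Vienna.
After move 10: Vienna -> Seoul. Frank is in Seoul.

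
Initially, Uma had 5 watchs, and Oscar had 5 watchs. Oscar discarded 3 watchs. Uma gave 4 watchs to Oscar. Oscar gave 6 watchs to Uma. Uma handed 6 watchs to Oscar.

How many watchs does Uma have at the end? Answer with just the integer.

Answer: 1

Derivation:
Tracking counts step by step:
Start: Uma=5, Oscar=5
Event 1 (Oscar -3): Oscar: 5 -> 2. State: Uma=5, Oscar=2
Event 2 (Uma -> Oscar, 4): Uma: 5 -> 1, Oscar: 2 -> 6. State: Uma=1, Oscar=6
Event 3 (Oscar -> Uma, 6): Oscar: 6 -> 0, Uma: 1 -> 7. State: Uma=7, Oscar=0
Event 4 (Uma -> Oscar, 6): Uma: 7 -> 1, Oscar: 0 -> 6. State: Uma=1, Oscar=6

Uma's final count: 1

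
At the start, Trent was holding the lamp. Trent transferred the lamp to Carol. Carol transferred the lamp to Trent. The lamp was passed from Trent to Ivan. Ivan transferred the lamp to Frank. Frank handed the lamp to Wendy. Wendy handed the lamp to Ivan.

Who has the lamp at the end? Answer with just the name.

Answer: Ivan

Derivation:
Tracking the lamp through each event:
Start: Trent has the lamp.
After event 1: Carol has the lamp.
After event 2: Trent has the lamp.
After event 3: Ivan has the lamp.
After event 4: Frank has the lamp.
After event 5: Wendy has the lamp.
After event 6: Ivan has the lamp.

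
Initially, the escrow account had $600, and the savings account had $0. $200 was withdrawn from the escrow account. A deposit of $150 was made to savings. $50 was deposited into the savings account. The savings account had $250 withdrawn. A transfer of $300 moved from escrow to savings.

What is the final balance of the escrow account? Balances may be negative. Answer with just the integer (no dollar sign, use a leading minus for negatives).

Tracking account balances step by step:
Start: escrow=600, savings=0
Event 1 (withdraw 200 from escrow): escrow: 600 - 200 = 400. Balances: escrow=400, savings=0
Event 2 (deposit 150 to savings): savings: 0 + 150 = 150. Balances: escrow=400, savings=150
Event 3 (deposit 50 to savings): savings: 150 + 50 = 200. Balances: escrow=400, savings=200
Event 4 (withdraw 250 from savings): savings: 200 - 250 = -50. Balances: escrow=400, savings=-50
Event 5 (transfer 300 escrow -> savings): escrow: 400 - 300 = 100, savings: -50 + 300 = 250. Balances: escrow=100, savings=250

Final balance of escrow: 100

Answer: 100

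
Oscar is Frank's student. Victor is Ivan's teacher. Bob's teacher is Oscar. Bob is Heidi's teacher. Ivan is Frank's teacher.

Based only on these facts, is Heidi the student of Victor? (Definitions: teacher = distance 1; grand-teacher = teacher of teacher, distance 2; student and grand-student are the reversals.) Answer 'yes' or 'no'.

Reconstructing the teacher chain from the given facts:
  Victor -> Ivan -> Frank -> Oscar -> Bob -> Heidi
(each arrow means 'teacher of the next')
Positions in the chain (0 = top):
  position of Victor: 0
  position of Ivan: 1
  position of Frank: 2
  position of Oscar: 3
  position of Bob: 4
  position of Heidi: 5

Heidi is at position 5, Victor is at position 0; signed distance (j - i) = -5.
'student' requires j - i = -1. Actual distance is -5, so the relation does NOT hold.

Answer: no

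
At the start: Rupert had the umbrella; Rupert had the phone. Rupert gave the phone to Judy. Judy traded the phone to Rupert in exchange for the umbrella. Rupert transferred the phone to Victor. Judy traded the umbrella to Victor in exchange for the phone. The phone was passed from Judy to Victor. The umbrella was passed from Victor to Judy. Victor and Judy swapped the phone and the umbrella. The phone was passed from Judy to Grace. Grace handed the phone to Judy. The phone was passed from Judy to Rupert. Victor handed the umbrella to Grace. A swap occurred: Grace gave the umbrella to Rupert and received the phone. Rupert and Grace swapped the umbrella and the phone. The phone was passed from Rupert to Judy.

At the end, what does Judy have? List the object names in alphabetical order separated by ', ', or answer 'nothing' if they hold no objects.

Answer: phone

Derivation:
Tracking all object holders:
Start: umbrella:Rupert, phone:Rupert
Event 1 (give phone: Rupert -> Judy). State: umbrella:Rupert, phone:Judy
Event 2 (swap phone<->umbrella: now phone:Rupert, umbrella:Judy). State: umbrella:Judy, phone:Rupert
Event 3 (give phone: Rupert -> Victor). State: umbrella:Judy, phone:Victor
Event 4 (swap umbrella<->phone: now umbrella:Victor, phone:Judy). State: umbrella:Victor, phone:Judy
Event 5 (give phone: Judy -> Victor). State: umbrella:Victor, phone:Victor
Event 6 (give umbrella: Victor -> Judy). State: umbrella:Judy, phone:Victor
Event 7 (swap phone<->umbrella: now phone:Judy, umbrella:Victor). State: umbrella:Victor, phone:Judy
Event 8 (give phone: Judy -> Grace). State: umbrella:Victor, phone:Grace
Event 9 (give phone: Grace -> Judy). State: umbrella:Victor, phone:Judy
Event 10 (give phone: Judy -> Rupert). State: umbrella:Victor, phone:Rupert
Event 11 (give umbrella: Victor -> Grace). State: umbrella:Grace, phone:Rupert
Event 12 (swap umbrella<->phone: now umbrella:Rupert, phone:Grace). State: umbrella:Rupert, phone:Grace
Event 13 (swap umbrella<->phone: now umbrella:Grace, phone:Rupert). State: umbrella:Grace, phone:Rupert
Event 14 (give phone: Rupert -> Judy). State: umbrella:Grace, phone:Judy

Final state: umbrella:Grace, phone:Judy
Judy holds: phone.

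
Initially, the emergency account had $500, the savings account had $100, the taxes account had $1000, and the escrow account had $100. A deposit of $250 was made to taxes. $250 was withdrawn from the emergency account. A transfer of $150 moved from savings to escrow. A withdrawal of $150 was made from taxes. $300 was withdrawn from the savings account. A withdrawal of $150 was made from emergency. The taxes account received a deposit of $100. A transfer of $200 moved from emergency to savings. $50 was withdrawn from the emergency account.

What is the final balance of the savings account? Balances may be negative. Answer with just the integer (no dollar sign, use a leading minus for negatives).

Answer: -150

Derivation:
Tracking account balances step by step:
Start: emergency=500, savings=100, taxes=1000, escrow=100
Event 1 (deposit 250 to taxes): taxes: 1000 + 250 = 1250. Balances: emergency=500, savings=100, taxes=1250, escrow=100
Event 2 (withdraw 250 from emergency): emergency: 500 - 250 = 250. Balances: emergency=250, savings=100, taxes=1250, escrow=100
Event 3 (transfer 150 savings -> escrow): savings: 100 - 150 = -50, escrow: 100 + 150 = 250. Balances: emergency=250, savings=-50, taxes=1250, escrow=250
Event 4 (withdraw 150 from taxes): taxes: 1250 - 150 = 1100. Balances: emergency=250, savings=-50, taxes=1100, escrow=250
Event 5 (withdraw 300 from savings): savings: -50 - 300 = -350. Balances: emergency=250, savings=-350, taxes=1100, escrow=250
Event 6 (withdraw 150 from emergency): emergency: 250 - 150 = 100. Balances: emergency=100, savings=-350, taxes=1100, escrow=250
Event 7 (deposit 100 to taxes): taxes: 1100 + 100 = 1200. Balances: emergency=100, savings=-350, taxes=1200, escrow=250
Event 8 (transfer 200 emergency -> savings): emergency: 100 - 200 = -100, savings: -350 + 200 = -150. Balances: emergency=-100, savings=-150, taxes=1200, escrow=250
Event 9 (withdraw 50 from emergency): emergency: -100 - 50 = -150. Balances: emergency=-150, savings=-150, taxes=1200, escrow=250

Final balance of savings: -150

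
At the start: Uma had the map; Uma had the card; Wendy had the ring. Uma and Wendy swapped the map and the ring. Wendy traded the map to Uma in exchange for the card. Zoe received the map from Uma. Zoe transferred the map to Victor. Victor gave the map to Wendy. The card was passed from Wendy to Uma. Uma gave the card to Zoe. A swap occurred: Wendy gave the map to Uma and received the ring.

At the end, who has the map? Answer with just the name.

Tracking all object holders:
Start: map:Uma, card:Uma, ring:Wendy
Event 1 (swap map<->ring: now map:Wendy, ring:Uma). State: map:Wendy, card:Uma, ring:Uma
Event 2 (swap map<->card: now map:Uma, card:Wendy). State: map:Uma, card:Wendy, ring:Uma
Event 3 (give map: Uma -> Zoe). State: map:Zoe, card:Wendy, ring:Uma
Event 4 (give map: Zoe -> Victor). State: map:Victor, card:Wendy, ring:Uma
Event 5 (give map: Victor -> Wendy). State: map:Wendy, card:Wendy, ring:Uma
Event 6 (give card: Wendy -> Uma). State: map:Wendy, card:Uma, ring:Uma
Event 7 (give card: Uma -> Zoe). State: map:Wendy, card:Zoe, ring:Uma
Event 8 (swap map<->ring: now map:Uma, ring:Wendy). State: map:Uma, card:Zoe, ring:Wendy

Final state: map:Uma, card:Zoe, ring:Wendy
The map is held by Uma.

Answer: Uma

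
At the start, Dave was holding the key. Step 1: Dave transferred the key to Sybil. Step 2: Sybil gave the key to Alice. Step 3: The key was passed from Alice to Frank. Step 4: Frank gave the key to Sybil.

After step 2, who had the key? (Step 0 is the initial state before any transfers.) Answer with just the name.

Answer: Alice

Derivation:
Tracking the key holder through step 2:
After step 0 (start): Dave
After step 1: Sybil
After step 2: Alice

At step 2, the holder is Alice.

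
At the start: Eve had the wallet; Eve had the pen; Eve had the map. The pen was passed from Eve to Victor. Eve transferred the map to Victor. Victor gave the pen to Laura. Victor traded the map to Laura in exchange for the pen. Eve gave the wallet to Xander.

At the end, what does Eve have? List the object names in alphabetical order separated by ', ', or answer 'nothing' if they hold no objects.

Answer: nothing

Derivation:
Tracking all object holders:
Start: wallet:Eve, pen:Eve, map:Eve
Event 1 (give pen: Eve -> Victor). State: wallet:Eve, pen:Victor, map:Eve
Event 2 (give map: Eve -> Victor). State: wallet:Eve, pen:Victor, map:Victor
Event 3 (give pen: Victor -> Laura). State: wallet:Eve, pen:Laura, map:Victor
Event 4 (swap map<->pen: now map:Laura, pen:Victor). State: wallet:Eve, pen:Victor, map:Laura
Event 5 (give wallet: Eve -> Xander). State: wallet:Xander, pen:Victor, map:Laura

Final state: wallet:Xander, pen:Victor, map:Laura
Eve holds: (nothing).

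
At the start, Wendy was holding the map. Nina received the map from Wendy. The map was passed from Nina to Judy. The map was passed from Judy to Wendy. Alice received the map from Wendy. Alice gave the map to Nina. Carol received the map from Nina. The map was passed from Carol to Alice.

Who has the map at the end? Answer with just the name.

Tracking the map through each event:
Start: Wendy has the map.
After event 1: Nina has the map.
After event 2: Judy has the map.
After event 3: Wendy has the map.
After event 4: Alice has the map.
After event 5: Nina has the map.
After event 6: Carol has the map.
After event 7: Alice has the map.

Answer: Alice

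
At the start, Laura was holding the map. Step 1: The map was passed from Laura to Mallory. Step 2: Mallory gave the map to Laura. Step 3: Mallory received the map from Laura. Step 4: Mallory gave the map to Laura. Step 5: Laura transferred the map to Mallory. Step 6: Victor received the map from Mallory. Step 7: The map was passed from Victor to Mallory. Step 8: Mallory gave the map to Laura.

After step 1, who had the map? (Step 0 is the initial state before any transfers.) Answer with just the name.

Tracking the map holder through step 1:
After step 0 (start): Laura
After step 1: Mallory

At step 1, the holder is Mallory.

Answer: Mallory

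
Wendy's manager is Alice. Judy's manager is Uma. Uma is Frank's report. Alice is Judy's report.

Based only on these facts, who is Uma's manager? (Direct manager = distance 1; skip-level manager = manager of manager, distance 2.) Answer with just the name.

Reconstructing the manager chain from the given facts:
  Frank -> Uma -> Judy -> Alice -> Wendy
(each arrow means 'manager of the next')
Positions in the chain (0 = top):
  position of Frank: 0
  position of Uma: 1
  position of Judy: 2
  position of Alice: 3
  position of Wendy: 4

Uma is at position 1; the manager is 1 step up the chain, i.e. position 0: Frank.

Answer: Frank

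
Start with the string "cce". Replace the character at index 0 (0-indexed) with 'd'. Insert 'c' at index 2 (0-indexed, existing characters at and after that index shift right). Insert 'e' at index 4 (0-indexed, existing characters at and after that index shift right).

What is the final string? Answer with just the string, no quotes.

Answer: dccee

Derivation:
Applying each edit step by step:
Start: "cce"
Op 1 (replace idx 0: 'c' -> 'd'): "cce" -> "dce"
Op 2 (insert 'c' at idx 2): "dce" -> "dcce"
Op 3 (insert 'e' at idx 4): "dcce" -> "dccee"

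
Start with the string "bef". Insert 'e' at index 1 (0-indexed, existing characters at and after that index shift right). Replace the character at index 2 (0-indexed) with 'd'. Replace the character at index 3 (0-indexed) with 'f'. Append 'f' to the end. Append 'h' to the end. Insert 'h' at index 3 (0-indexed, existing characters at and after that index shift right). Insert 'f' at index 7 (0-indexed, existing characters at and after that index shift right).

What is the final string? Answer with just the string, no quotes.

Answer: bedhffhf

Derivation:
Applying each edit step by step:
Start: "bef"
Op 1 (insert 'e' at idx 1): "bef" -> "beef"
Op 2 (replace idx 2: 'e' -> 'd'): "beef" -> "bedf"
Op 3 (replace idx 3: 'f' -> 'f'): "bedf" -> "bedf"
Op 4 (append 'f'): "bedf" -> "bedff"
Op 5 (append 'h'): "bedff" -> "bedffh"
Op 6 (insert 'h' at idx 3): "bedffh" -> "bedhffh"
Op 7 (insert 'f' at idx 7): "bedhffh" -> "bedhffhf"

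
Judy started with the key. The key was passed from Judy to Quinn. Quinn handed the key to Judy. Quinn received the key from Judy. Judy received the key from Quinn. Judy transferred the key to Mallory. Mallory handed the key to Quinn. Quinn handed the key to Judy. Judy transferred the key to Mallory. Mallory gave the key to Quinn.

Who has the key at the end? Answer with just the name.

Answer: Quinn

Derivation:
Tracking the key through each event:
Start: Judy has the key.
After event 1: Quinn has the key.
After event 2: Judy has the key.
After event 3: Quinn has the key.
After event 4: Judy has the key.
After event 5: Mallory has the key.
After event 6: Quinn has the key.
After event 7: Judy has the key.
After event 8: Mallory has the key.
After event 9: Quinn has the key.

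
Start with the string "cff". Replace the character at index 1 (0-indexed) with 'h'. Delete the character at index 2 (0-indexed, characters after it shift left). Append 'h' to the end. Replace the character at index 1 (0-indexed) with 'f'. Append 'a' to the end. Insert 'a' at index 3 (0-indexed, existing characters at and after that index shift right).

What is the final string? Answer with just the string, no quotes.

Applying each edit step by step:
Start: "cff"
Op 1 (replace idx 1: 'f' -> 'h'): "cff" -> "chf"
Op 2 (delete idx 2 = 'f'): "chf" -> "ch"
Op 3 (append 'h'): "ch" -> "chh"
Op 4 (replace idx 1: 'h' -> 'f'): "chh" -> "cfh"
Op 5 (append 'a'): "cfh" -> "cfha"
Op 6 (insert 'a' at idx 3): "cfha" -> "cfhaa"

Answer: cfhaa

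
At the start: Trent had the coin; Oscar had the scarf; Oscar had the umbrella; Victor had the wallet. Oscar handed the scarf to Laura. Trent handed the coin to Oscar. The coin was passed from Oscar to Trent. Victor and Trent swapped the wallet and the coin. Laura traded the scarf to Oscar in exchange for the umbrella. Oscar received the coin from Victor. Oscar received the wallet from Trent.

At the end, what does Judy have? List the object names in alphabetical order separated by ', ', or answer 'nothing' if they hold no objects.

Tracking all object holders:
Start: coin:Trent, scarf:Oscar, umbrella:Oscar, wallet:Victor
Event 1 (give scarf: Oscar -> Laura). State: coin:Trent, scarf:Laura, umbrella:Oscar, wallet:Victor
Event 2 (give coin: Trent -> Oscar). State: coin:Oscar, scarf:Laura, umbrella:Oscar, wallet:Victor
Event 3 (give coin: Oscar -> Trent). State: coin:Trent, scarf:Laura, umbrella:Oscar, wallet:Victor
Event 4 (swap wallet<->coin: now wallet:Trent, coin:Victor). State: coin:Victor, scarf:Laura, umbrella:Oscar, wallet:Trent
Event 5 (swap scarf<->umbrella: now scarf:Oscar, umbrella:Laura). State: coin:Victor, scarf:Oscar, umbrella:Laura, wallet:Trent
Event 6 (give coin: Victor -> Oscar). State: coin:Oscar, scarf:Oscar, umbrella:Laura, wallet:Trent
Event 7 (give wallet: Trent -> Oscar). State: coin:Oscar, scarf:Oscar, umbrella:Laura, wallet:Oscar

Final state: coin:Oscar, scarf:Oscar, umbrella:Laura, wallet:Oscar
Judy holds: (nothing).

Answer: nothing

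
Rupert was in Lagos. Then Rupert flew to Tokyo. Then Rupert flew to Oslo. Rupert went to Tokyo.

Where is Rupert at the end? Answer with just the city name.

Answer: Tokyo

Derivation:
Tracking Rupert's location:
Start: Rupert is in Lagos.
After move 1: Lagos -> Tokyo. Rupert is in Tokyo.
After move 2: Tokyo -> Oslo. Rupert is in Oslo.
After move 3: Oslo -> Tokyo. Rupert is in Tokyo.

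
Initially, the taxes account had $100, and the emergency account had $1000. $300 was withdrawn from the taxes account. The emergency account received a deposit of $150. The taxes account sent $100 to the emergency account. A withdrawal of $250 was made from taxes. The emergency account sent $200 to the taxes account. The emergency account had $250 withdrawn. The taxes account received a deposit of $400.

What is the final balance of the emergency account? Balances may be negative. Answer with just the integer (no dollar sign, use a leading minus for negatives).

Tracking account balances step by step:
Start: taxes=100, emergency=1000
Event 1 (withdraw 300 from taxes): taxes: 100 - 300 = -200. Balances: taxes=-200, emergency=1000
Event 2 (deposit 150 to emergency): emergency: 1000 + 150 = 1150. Balances: taxes=-200, emergency=1150
Event 3 (transfer 100 taxes -> emergency): taxes: -200 - 100 = -300, emergency: 1150 + 100 = 1250. Balances: taxes=-300, emergency=1250
Event 4 (withdraw 250 from taxes): taxes: -300 - 250 = -550. Balances: taxes=-550, emergency=1250
Event 5 (transfer 200 emergency -> taxes): emergency: 1250 - 200 = 1050, taxes: -550 + 200 = -350. Balances: taxes=-350, emergency=1050
Event 6 (withdraw 250 from emergency): emergency: 1050 - 250 = 800. Balances: taxes=-350, emergency=800
Event 7 (deposit 400 to taxes): taxes: -350 + 400 = 50. Balances: taxes=50, emergency=800

Final balance of emergency: 800

Answer: 800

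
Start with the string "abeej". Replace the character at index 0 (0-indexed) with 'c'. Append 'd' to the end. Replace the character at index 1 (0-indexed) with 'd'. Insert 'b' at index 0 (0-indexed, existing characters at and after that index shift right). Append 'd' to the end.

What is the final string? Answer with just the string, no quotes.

Applying each edit step by step:
Start: "abeej"
Op 1 (replace idx 0: 'a' -> 'c'): "abeej" -> "cbeej"
Op 2 (append 'd'): "cbeej" -> "cbeejd"
Op 3 (replace idx 1: 'b' -> 'd'): "cbeejd" -> "cdeejd"
Op 4 (insert 'b' at idx 0): "cdeejd" -> "bcdeejd"
Op 5 (append 'd'): "bcdeejd" -> "bcdeejdd"

Answer: bcdeejdd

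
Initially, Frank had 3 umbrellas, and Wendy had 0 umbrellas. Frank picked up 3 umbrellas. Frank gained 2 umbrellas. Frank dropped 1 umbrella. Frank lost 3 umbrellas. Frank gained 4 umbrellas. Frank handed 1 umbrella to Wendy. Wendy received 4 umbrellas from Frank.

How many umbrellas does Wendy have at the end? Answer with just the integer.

Answer: 5

Derivation:
Tracking counts step by step:
Start: Frank=3, Wendy=0
Event 1 (Frank +3): Frank: 3 -> 6. State: Frank=6, Wendy=0
Event 2 (Frank +2): Frank: 6 -> 8. State: Frank=8, Wendy=0
Event 3 (Frank -1): Frank: 8 -> 7. State: Frank=7, Wendy=0
Event 4 (Frank -3): Frank: 7 -> 4. State: Frank=4, Wendy=0
Event 5 (Frank +4): Frank: 4 -> 8. State: Frank=8, Wendy=0
Event 6 (Frank -> Wendy, 1): Frank: 8 -> 7, Wendy: 0 -> 1. State: Frank=7, Wendy=1
Event 7 (Frank -> Wendy, 4): Frank: 7 -> 3, Wendy: 1 -> 5. State: Frank=3, Wendy=5

Wendy's final count: 5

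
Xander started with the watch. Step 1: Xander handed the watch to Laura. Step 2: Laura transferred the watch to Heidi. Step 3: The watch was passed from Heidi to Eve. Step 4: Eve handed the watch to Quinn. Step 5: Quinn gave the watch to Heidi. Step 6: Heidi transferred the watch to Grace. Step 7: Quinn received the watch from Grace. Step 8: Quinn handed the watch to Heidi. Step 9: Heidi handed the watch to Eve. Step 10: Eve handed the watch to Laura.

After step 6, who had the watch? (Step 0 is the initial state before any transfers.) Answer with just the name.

Tracking the watch holder through step 6:
After step 0 (start): Xander
After step 1: Laura
After step 2: Heidi
After step 3: Eve
After step 4: Quinn
After step 5: Heidi
After step 6: Grace

At step 6, the holder is Grace.

Answer: Grace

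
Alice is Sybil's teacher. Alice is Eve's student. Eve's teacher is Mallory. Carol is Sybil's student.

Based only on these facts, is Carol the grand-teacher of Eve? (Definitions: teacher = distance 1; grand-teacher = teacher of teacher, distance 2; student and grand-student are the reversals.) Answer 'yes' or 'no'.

Reconstructing the teacher chain from the given facts:
  Mallory -> Eve -> Alice -> Sybil -> Carol
(each arrow means 'teacher of the next')
Positions in the chain (0 = top):
  position of Mallory: 0
  position of Eve: 1
  position of Alice: 2
  position of Sybil: 3
  position of Carol: 4

Carol is at position 4, Eve is at position 1; signed distance (j - i) = -3.
'grand-teacher' requires j - i = 2. Actual distance is -3, so the relation does NOT hold.

Answer: no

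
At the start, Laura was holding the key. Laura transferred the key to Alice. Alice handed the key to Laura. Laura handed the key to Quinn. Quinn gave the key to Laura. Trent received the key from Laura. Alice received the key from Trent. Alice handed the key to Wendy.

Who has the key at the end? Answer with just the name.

Answer: Wendy

Derivation:
Tracking the key through each event:
Start: Laura has the key.
After event 1: Alice has the key.
After event 2: Laura has the key.
After event 3: Quinn has the key.
After event 4: Laura has the key.
After event 5: Trent has the key.
After event 6: Alice has the key.
After event 7: Wendy has the key.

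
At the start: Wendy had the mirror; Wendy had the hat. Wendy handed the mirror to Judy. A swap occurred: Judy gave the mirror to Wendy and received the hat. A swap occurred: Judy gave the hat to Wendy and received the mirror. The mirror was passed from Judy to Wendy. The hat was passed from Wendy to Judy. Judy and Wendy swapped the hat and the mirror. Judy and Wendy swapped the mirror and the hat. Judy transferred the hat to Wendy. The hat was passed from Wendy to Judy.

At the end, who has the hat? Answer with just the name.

Answer: Judy

Derivation:
Tracking all object holders:
Start: mirror:Wendy, hat:Wendy
Event 1 (give mirror: Wendy -> Judy). State: mirror:Judy, hat:Wendy
Event 2 (swap mirror<->hat: now mirror:Wendy, hat:Judy). State: mirror:Wendy, hat:Judy
Event 3 (swap hat<->mirror: now hat:Wendy, mirror:Judy). State: mirror:Judy, hat:Wendy
Event 4 (give mirror: Judy -> Wendy). State: mirror:Wendy, hat:Wendy
Event 5 (give hat: Wendy -> Judy). State: mirror:Wendy, hat:Judy
Event 6 (swap hat<->mirror: now hat:Wendy, mirror:Judy). State: mirror:Judy, hat:Wendy
Event 7 (swap mirror<->hat: now mirror:Wendy, hat:Judy). State: mirror:Wendy, hat:Judy
Event 8 (give hat: Judy -> Wendy). State: mirror:Wendy, hat:Wendy
Event 9 (give hat: Wendy -> Judy). State: mirror:Wendy, hat:Judy

Final state: mirror:Wendy, hat:Judy
The hat is held by Judy.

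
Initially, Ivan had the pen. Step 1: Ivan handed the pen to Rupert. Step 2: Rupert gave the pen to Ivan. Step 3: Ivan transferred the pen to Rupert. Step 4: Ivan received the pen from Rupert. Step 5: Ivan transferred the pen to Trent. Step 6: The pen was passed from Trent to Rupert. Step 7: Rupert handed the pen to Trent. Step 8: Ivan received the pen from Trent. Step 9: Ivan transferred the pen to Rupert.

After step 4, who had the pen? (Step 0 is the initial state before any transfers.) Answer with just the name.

Tracking the pen holder through step 4:
After step 0 (start): Ivan
After step 1: Rupert
After step 2: Ivan
After step 3: Rupert
After step 4: Ivan

At step 4, the holder is Ivan.

Answer: Ivan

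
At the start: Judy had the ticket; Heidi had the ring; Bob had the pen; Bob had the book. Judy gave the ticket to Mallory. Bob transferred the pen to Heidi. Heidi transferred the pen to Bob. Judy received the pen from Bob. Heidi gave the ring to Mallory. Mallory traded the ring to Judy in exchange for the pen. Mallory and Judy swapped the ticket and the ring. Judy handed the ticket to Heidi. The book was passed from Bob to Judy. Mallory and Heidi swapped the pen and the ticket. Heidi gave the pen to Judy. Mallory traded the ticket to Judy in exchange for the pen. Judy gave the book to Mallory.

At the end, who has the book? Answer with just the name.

Answer: Mallory

Derivation:
Tracking all object holders:
Start: ticket:Judy, ring:Heidi, pen:Bob, book:Bob
Event 1 (give ticket: Judy -> Mallory). State: ticket:Mallory, ring:Heidi, pen:Bob, book:Bob
Event 2 (give pen: Bob -> Heidi). State: ticket:Mallory, ring:Heidi, pen:Heidi, book:Bob
Event 3 (give pen: Heidi -> Bob). State: ticket:Mallory, ring:Heidi, pen:Bob, book:Bob
Event 4 (give pen: Bob -> Judy). State: ticket:Mallory, ring:Heidi, pen:Judy, book:Bob
Event 5 (give ring: Heidi -> Mallory). State: ticket:Mallory, ring:Mallory, pen:Judy, book:Bob
Event 6 (swap ring<->pen: now ring:Judy, pen:Mallory). State: ticket:Mallory, ring:Judy, pen:Mallory, book:Bob
Event 7 (swap ticket<->ring: now ticket:Judy, ring:Mallory). State: ticket:Judy, ring:Mallory, pen:Mallory, book:Bob
Event 8 (give ticket: Judy -> Heidi). State: ticket:Heidi, ring:Mallory, pen:Mallory, book:Bob
Event 9 (give book: Bob -> Judy). State: ticket:Heidi, ring:Mallory, pen:Mallory, book:Judy
Event 10 (swap pen<->ticket: now pen:Heidi, ticket:Mallory). State: ticket:Mallory, ring:Mallory, pen:Heidi, book:Judy
Event 11 (give pen: Heidi -> Judy). State: ticket:Mallory, ring:Mallory, pen:Judy, book:Judy
Event 12 (swap ticket<->pen: now ticket:Judy, pen:Mallory). State: ticket:Judy, ring:Mallory, pen:Mallory, book:Judy
Event 13 (give book: Judy -> Mallory). State: ticket:Judy, ring:Mallory, pen:Mallory, book:Mallory

Final state: ticket:Judy, ring:Mallory, pen:Mallory, book:Mallory
The book is held by Mallory.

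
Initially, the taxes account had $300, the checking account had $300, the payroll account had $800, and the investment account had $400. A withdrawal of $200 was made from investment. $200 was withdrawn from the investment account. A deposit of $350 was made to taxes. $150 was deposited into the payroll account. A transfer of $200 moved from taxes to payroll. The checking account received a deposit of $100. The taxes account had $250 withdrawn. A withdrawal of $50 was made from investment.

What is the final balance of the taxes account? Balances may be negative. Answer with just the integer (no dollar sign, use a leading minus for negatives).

Answer: 200

Derivation:
Tracking account balances step by step:
Start: taxes=300, checking=300, payroll=800, investment=400
Event 1 (withdraw 200 from investment): investment: 400 - 200 = 200. Balances: taxes=300, checking=300, payroll=800, investment=200
Event 2 (withdraw 200 from investment): investment: 200 - 200 = 0. Balances: taxes=300, checking=300, payroll=800, investment=0
Event 3 (deposit 350 to taxes): taxes: 300 + 350 = 650. Balances: taxes=650, checking=300, payroll=800, investment=0
Event 4 (deposit 150 to payroll): payroll: 800 + 150 = 950. Balances: taxes=650, checking=300, payroll=950, investment=0
Event 5 (transfer 200 taxes -> payroll): taxes: 650 - 200 = 450, payroll: 950 + 200 = 1150. Balances: taxes=450, checking=300, payroll=1150, investment=0
Event 6 (deposit 100 to checking): checking: 300 + 100 = 400. Balances: taxes=450, checking=400, payroll=1150, investment=0
Event 7 (withdraw 250 from taxes): taxes: 450 - 250 = 200. Balances: taxes=200, checking=400, payroll=1150, investment=0
Event 8 (withdraw 50 from investment): investment: 0 - 50 = -50. Balances: taxes=200, checking=400, payroll=1150, investment=-50

Final balance of taxes: 200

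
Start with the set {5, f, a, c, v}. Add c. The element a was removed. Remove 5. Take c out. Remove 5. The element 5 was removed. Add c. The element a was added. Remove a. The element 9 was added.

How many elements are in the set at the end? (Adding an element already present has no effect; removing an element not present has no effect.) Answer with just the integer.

Answer: 4

Derivation:
Tracking the set through each operation:
Start: {5, a, c, f, v}
Event 1 (add c): already present, no change. Set: {5, a, c, f, v}
Event 2 (remove a): removed. Set: {5, c, f, v}
Event 3 (remove 5): removed. Set: {c, f, v}
Event 4 (remove c): removed. Set: {f, v}
Event 5 (remove 5): not present, no change. Set: {f, v}
Event 6 (remove 5): not present, no change. Set: {f, v}
Event 7 (add c): added. Set: {c, f, v}
Event 8 (add a): added. Set: {a, c, f, v}
Event 9 (remove a): removed. Set: {c, f, v}
Event 10 (add 9): added. Set: {9, c, f, v}

Final set: {9, c, f, v} (size 4)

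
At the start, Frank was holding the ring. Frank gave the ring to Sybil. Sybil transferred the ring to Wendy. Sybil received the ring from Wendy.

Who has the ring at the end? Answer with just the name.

Tracking the ring through each event:
Start: Frank has the ring.
After event 1: Sybil has the ring.
After event 2: Wendy has the ring.
After event 3: Sybil has the ring.

Answer: Sybil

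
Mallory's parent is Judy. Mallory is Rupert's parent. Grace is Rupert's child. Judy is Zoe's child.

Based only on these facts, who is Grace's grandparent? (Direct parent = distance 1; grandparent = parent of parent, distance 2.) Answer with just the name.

Answer: Mallory

Derivation:
Reconstructing the parent chain from the given facts:
  Zoe -> Judy -> Mallory -> Rupert -> Grace
(each arrow means 'parent of the next')
Positions in the chain (0 = top):
  position of Zoe: 0
  position of Judy: 1
  position of Mallory: 2
  position of Rupert: 3
  position of Grace: 4

Grace is at position 4; the grandparent is 2 steps up the chain, i.e. position 2: Mallory.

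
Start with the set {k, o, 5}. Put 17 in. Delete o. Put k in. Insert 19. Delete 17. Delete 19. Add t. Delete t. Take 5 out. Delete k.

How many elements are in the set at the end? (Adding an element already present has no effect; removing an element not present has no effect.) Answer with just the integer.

Tracking the set through each operation:
Start: {5, k, o}
Event 1 (add 17): added. Set: {17, 5, k, o}
Event 2 (remove o): removed. Set: {17, 5, k}
Event 3 (add k): already present, no change. Set: {17, 5, k}
Event 4 (add 19): added. Set: {17, 19, 5, k}
Event 5 (remove 17): removed. Set: {19, 5, k}
Event 6 (remove 19): removed. Set: {5, k}
Event 7 (add t): added. Set: {5, k, t}
Event 8 (remove t): removed. Set: {5, k}
Event 9 (remove 5): removed. Set: {k}
Event 10 (remove k): removed. Set: {}

Final set: {} (size 0)

Answer: 0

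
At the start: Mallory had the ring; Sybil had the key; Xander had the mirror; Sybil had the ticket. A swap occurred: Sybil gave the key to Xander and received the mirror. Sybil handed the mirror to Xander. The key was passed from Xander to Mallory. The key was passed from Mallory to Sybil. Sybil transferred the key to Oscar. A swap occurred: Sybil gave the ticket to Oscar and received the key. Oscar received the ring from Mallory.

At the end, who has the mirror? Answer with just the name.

Answer: Xander

Derivation:
Tracking all object holders:
Start: ring:Mallory, key:Sybil, mirror:Xander, ticket:Sybil
Event 1 (swap key<->mirror: now key:Xander, mirror:Sybil). State: ring:Mallory, key:Xander, mirror:Sybil, ticket:Sybil
Event 2 (give mirror: Sybil -> Xander). State: ring:Mallory, key:Xander, mirror:Xander, ticket:Sybil
Event 3 (give key: Xander -> Mallory). State: ring:Mallory, key:Mallory, mirror:Xander, ticket:Sybil
Event 4 (give key: Mallory -> Sybil). State: ring:Mallory, key:Sybil, mirror:Xander, ticket:Sybil
Event 5 (give key: Sybil -> Oscar). State: ring:Mallory, key:Oscar, mirror:Xander, ticket:Sybil
Event 6 (swap ticket<->key: now ticket:Oscar, key:Sybil). State: ring:Mallory, key:Sybil, mirror:Xander, ticket:Oscar
Event 7 (give ring: Mallory -> Oscar). State: ring:Oscar, key:Sybil, mirror:Xander, ticket:Oscar

Final state: ring:Oscar, key:Sybil, mirror:Xander, ticket:Oscar
The mirror is held by Xander.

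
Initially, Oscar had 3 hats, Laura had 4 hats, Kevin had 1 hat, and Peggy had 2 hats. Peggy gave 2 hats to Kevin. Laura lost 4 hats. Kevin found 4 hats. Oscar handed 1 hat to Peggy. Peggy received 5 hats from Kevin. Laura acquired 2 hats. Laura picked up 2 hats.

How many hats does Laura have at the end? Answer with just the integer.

Answer: 4

Derivation:
Tracking counts step by step:
Start: Oscar=3, Laura=4, Kevin=1, Peggy=2
Event 1 (Peggy -> Kevin, 2): Peggy: 2 -> 0, Kevin: 1 -> 3. State: Oscar=3, Laura=4, Kevin=3, Peggy=0
Event 2 (Laura -4): Laura: 4 -> 0. State: Oscar=3, Laura=0, Kevin=3, Peggy=0
Event 3 (Kevin +4): Kevin: 3 -> 7. State: Oscar=3, Laura=0, Kevin=7, Peggy=0
Event 4 (Oscar -> Peggy, 1): Oscar: 3 -> 2, Peggy: 0 -> 1. State: Oscar=2, Laura=0, Kevin=7, Peggy=1
Event 5 (Kevin -> Peggy, 5): Kevin: 7 -> 2, Peggy: 1 -> 6. State: Oscar=2, Laura=0, Kevin=2, Peggy=6
Event 6 (Laura +2): Laura: 0 -> 2. State: Oscar=2, Laura=2, Kevin=2, Peggy=6
Event 7 (Laura +2): Laura: 2 -> 4. State: Oscar=2, Laura=4, Kevin=2, Peggy=6

Laura's final count: 4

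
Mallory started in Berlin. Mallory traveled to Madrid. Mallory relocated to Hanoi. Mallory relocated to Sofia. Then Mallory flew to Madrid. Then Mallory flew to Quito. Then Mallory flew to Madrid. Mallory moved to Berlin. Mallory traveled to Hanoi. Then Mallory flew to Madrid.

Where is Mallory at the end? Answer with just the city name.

Answer: Madrid

Derivation:
Tracking Mallory's location:
Start: Mallory is in Berlin.
After move 1: Berlin -> Madrid. Mallory is in Madrid.
After move 2: Madrid -> Hanoi. Mallory is in Hanoi.
After move 3: Hanoi -> Sofia. Mallory is in Sofia.
After move 4: Sofia -> Madrid. Mallory is in Madrid.
After move 5: Madrid -> Quito. Mallory is in Quito.
After move 6: Quito -> Madrid. Mallory is in Madrid.
After move 7: Madrid -> Berlin. Mallory is in Berlin.
After move 8: Berlin -> Hanoi. Mallory is in Hanoi.
After move 9: Hanoi -> Madrid. Mallory is in Madrid.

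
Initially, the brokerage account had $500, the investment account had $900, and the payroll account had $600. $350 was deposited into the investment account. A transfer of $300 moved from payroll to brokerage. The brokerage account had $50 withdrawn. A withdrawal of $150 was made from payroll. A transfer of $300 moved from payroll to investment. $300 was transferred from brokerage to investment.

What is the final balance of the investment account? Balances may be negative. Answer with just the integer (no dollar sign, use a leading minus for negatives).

Tracking account balances step by step:
Start: brokerage=500, investment=900, payroll=600
Event 1 (deposit 350 to investment): investment: 900 + 350 = 1250. Balances: brokerage=500, investment=1250, payroll=600
Event 2 (transfer 300 payroll -> brokerage): payroll: 600 - 300 = 300, brokerage: 500 + 300 = 800. Balances: brokerage=800, investment=1250, payroll=300
Event 3 (withdraw 50 from brokerage): brokerage: 800 - 50 = 750. Balances: brokerage=750, investment=1250, payroll=300
Event 4 (withdraw 150 from payroll): payroll: 300 - 150 = 150. Balances: brokerage=750, investment=1250, payroll=150
Event 5 (transfer 300 payroll -> investment): payroll: 150 - 300 = -150, investment: 1250 + 300 = 1550. Balances: brokerage=750, investment=1550, payroll=-150
Event 6 (transfer 300 brokerage -> investment): brokerage: 750 - 300 = 450, investment: 1550 + 300 = 1850. Balances: brokerage=450, investment=1850, payroll=-150

Final balance of investment: 1850

Answer: 1850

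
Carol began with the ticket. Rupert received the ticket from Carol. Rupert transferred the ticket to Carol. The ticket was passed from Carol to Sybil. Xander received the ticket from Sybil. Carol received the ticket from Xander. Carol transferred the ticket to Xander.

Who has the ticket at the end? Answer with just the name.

Answer: Xander

Derivation:
Tracking the ticket through each event:
Start: Carol has the ticket.
After event 1: Rupert has the ticket.
After event 2: Carol has the ticket.
After event 3: Sybil has the ticket.
After event 4: Xander has the ticket.
After event 5: Carol has the ticket.
After event 6: Xander has the ticket.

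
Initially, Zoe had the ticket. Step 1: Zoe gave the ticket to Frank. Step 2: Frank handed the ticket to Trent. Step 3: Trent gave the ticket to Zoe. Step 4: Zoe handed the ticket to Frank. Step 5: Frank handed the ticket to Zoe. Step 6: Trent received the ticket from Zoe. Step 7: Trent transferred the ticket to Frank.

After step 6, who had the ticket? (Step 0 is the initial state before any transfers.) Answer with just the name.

Tracking the ticket holder through step 6:
After step 0 (start): Zoe
After step 1: Frank
After step 2: Trent
After step 3: Zoe
After step 4: Frank
After step 5: Zoe
After step 6: Trent

At step 6, the holder is Trent.

Answer: Trent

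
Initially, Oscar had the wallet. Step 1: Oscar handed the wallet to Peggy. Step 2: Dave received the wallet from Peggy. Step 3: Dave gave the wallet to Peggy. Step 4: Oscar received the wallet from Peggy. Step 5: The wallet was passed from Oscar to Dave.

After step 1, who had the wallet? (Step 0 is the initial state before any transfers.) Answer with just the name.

Answer: Peggy

Derivation:
Tracking the wallet holder through step 1:
After step 0 (start): Oscar
After step 1: Peggy

At step 1, the holder is Peggy.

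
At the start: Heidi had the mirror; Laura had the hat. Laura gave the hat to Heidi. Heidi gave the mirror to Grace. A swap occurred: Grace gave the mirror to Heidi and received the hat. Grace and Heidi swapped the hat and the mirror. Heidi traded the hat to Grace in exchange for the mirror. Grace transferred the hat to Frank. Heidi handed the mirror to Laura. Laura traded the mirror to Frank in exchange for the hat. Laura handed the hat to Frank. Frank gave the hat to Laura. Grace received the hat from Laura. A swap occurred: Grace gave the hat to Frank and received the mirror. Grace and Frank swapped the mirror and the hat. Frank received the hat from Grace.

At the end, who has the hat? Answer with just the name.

Answer: Frank

Derivation:
Tracking all object holders:
Start: mirror:Heidi, hat:Laura
Event 1 (give hat: Laura -> Heidi). State: mirror:Heidi, hat:Heidi
Event 2 (give mirror: Heidi -> Grace). State: mirror:Grace, hat:Heidi
Event 3 (swap mirror<->hat: now mirror:Heidi, hat:Grace). State: mirror:Heidi, hat:Grace
Event 4 (swap hat<->mirror: now hat:Heidi, mirror:Grace). State: mirror:Grace, hat:Heidi
Event 5 (swap hat<->mirror: now hat:Grace, mirror:Heidi). State: mirror:Heidi, hat:Grace
Event 6 (give hat: Grace -> Frank). State: mirror:Heidi, hat:Frank
Event 7 (give mirror: Heidi -> Laura). State: mirror:Laura, hat:Frank
Event 8 (swap mirror<->hat: now mirror:Frank, hat:Laura). State: mirror:Frank, hat:Laura
Event 9 (give hat: Laura -> Frank). State: mirror:Frank, hat:Frank
Event 10 (give hat: Frank -> Laura). State: mirror:Frank, hat:Laura
Event 11 (give hat: Laura -> Grace). State: mirror:Frank, hat:Grace
Event 12 (swap hat<->mirror: now hat:Frank, mirror:Grace). State: mirror:Grace, hat:Frank
Event 13 (swap mirror<->hat: now mirror:Frank, hat:Grace). State: mirror:Frank, hat:Grace
Event 14 (give hat: Grace -> Frank). State: mirror:Frank, hat:Frank

Final state: mirror:Frank, hat:Frank
The hat is held by Frank.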